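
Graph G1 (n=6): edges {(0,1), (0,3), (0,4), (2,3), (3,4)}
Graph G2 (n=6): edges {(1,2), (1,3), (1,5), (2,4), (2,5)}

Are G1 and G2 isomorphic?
Yes, isomorphic

The graphs are isomorphic.
One valid mapping φ: V(G1) → V(G2): 0→1, 1→3, 2→4, 3→2, 4→5, 5→0

Verify φ preserves adjacency — for each edge of G1, its image is an edge of G2:
  (0,1) → (φ(0),φ(1)) = (1,3) ∈ E(G2) ✓
  (0,3) → (φ(0),φ(3)) = (1,2) ∈ E(G2) ✓
  (0,4) → (φ(0),φ(4)) = (1,5) ∈ E(G2) ✓
  (2,3) → (φ(2),φ(3)) = (2,4) ∈ E(G2) ✓
  (3,4) → (φ(3),φ(4)) = (2,5) ∈ E(G2) ✓
All 5 edges of G1 map to edges of G2, and |E(G1)| = |E(G2)| = 5, so φ is a bijection on edges as well as vertices. Hence G1 ≅ G2.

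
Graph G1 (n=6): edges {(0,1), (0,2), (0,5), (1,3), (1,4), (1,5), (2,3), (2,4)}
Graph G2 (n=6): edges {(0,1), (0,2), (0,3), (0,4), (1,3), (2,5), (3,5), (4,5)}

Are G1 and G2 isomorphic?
Yes, isomorphic

The graphs are isomorphic.
One valid mapping φ: V(G1) → V(G2): 0→3, 1→0, 2→5, 3→4, 4→2, 5→1

Verify φ preserves adjacency — for each edge of G1, its image is an edge of G2:
  (0,1) → (φ(0),φ(1)) = (0,3) ∈ E(G2) ✓
  (0,2) → (φ(0),φ(2)) = (3,5) ∈ E(G2) ✓
  (0,5) → (φ(0),φ(5)) = (1,3) ∈ E(G2) ✓
  (1,3) → (φ(1),φ(3)) = (0,4) ∈ E(G2) ✓
  (1,4) → (φ(1),φ(4)) = (0,2) ∈ E(G2) ✓
  (1,5) → (φ(1),φ(5)) = (0,1) ∈ E(G2) ✓
  (2,3) → (φ(2),φ(3)) = (4,5) ∈ E(G2) ✓
  (2,4) → (φ(2),φ(4)) = (2,5) ∈ E(G2) ✓
All 8 edges of G1 map to edges of G2, and |E(G1)| = |E(G2)| = 8, so φ is a bijection on edges as well as vertices. Hence G1 ≅ G2.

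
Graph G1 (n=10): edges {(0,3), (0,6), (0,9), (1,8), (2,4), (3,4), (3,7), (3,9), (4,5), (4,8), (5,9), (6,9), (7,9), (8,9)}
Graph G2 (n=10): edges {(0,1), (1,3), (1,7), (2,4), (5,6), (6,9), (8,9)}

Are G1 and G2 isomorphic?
No, not isomorphic

The graphs are NOT isomorphic.

Connected components of G1: 1 component(s) with vertex sets [[0, 1, 2, 3, 4, 5, 6, 7, 8, 9]], sizes [10].
Connected components of G2: 3 component(s) with vertex sets [[2, 4], [0, 1, 3, 7], [5, 6, 8, 9]], sizes [2, 4, 4].
The number of connected components (and the multiset of component sizes) is an isomorphism invariant — an isomorphism maps each component of G1 bijectively onto a component of G2. Since G1 has 1 component(s) and G2 has 3, they cannot be isomorphic.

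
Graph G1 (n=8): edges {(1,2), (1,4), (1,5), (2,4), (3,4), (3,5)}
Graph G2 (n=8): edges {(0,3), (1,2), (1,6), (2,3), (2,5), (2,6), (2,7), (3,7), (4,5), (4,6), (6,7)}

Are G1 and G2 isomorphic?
No, not isomorphic

The graphs are NOT isomorphic.

Degrees in G1: deg(0)=0, deg(1)=3, deg(2)=2, deg(3)=2, deg(4)=3, deg(5)=2, deg(6)=0, deg(7)=0.
Sorted degree sequence of G1: [3, 3, 2, 2, 2, 0, 0, 0].
Degrees in G2: deg(0)=1, deg(1)=2, deg(2)=5, deg(3)=3, deg(4)=2, deg(5)=2, deg(6)=4, deg(7)=3.
Sorted degree sequence of G2: [5, 4, 3, 3, 2, 2, 2, 1].
The (sorted) degree sequence is an isomorphism invariant, so since G1 and G2 have different degree sequences they cannot be isomorphic.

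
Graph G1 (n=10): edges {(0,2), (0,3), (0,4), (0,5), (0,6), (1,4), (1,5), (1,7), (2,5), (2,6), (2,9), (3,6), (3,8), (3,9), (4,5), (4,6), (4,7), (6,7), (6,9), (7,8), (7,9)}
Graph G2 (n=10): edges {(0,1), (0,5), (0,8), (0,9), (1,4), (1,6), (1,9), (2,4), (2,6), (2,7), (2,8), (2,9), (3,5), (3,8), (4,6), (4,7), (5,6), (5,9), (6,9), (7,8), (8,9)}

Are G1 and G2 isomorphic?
Yes, isomorphic

The graphs are isomorphic.
One valid mapping φ: V(G1) → V(G2): 0→6, 1→7, 2→1, 3→5, 4→2, 5→4, 6→9, 7→8, 8→3, 9→0

Verify φ preserves adjacency — for each edge of G1, its image is an edge of G2:
  (0,2) → (φ(0),φ(2)) = (1,6) ∈ E(G2) ✓
  (0,3) → (φ(0),φ(3)) = (5,6) ∈ E(G2) ✓
  (0,4) → (φ(0),φ(4)) = (2,6) ∈ E(G2) ✓
  (0,5) → (φ(0),φ(5)) = (4,6) ∈ E(G2) ✓
  (0,6) → (φ(0),φ(6)) = (6,9) ∈ E(G2) ✓
  (1,4) → (φ(1),φ(4)) = (2,7) ∈ E(G2) ✓
  (1,5) → (φ(1),φ(5)) = (4,7) ∈ E(G2) ✓
  (1,7) → (φ(1),φ(7)) = (7,8) ∈ E(G2) ✓
  (2,5) → (φ(2),φ(5)) = (1,4) ∈ E(G2) ✓
  (2,6) → (φ(2),φ(6)) = (1,9) ∈ E(G2) ✓
  (2,9) → (φ(2),φ(9)) = (0,1) ∈ E(G2) ✓
  (3,6) → (φ(3),φ(6)) = (5,9) ∈ E(G2) ✓
  (3,8) → (φ(3),φ(8)) = (3,5) ∈ E(G2) ✓
  (3,9) → (φ(3),φ(9)) = (0,5) ∈ E(G2) ✓
  (4,5) → (φ(4),φ(5)) = (2,4) ∈ E(G2) ✓
  (4,6) → (φ(4),φ(6)) = (2,9) ∈ E(G2) ✓
  (4,7) → (φ(4),φ(7)) = (2,8) ∈ E(G2) ✓
  (6,7) → (φ(6),φ(7)) = (8,9) ∈ E(G2) ✓
  (6,9) → (φ(6),φ(9)) = (0,9) ∈ E(G2) ✓
  (7,8) → (φ(7),φ(8)) = (3,8) ∈ E(G2) ✓
  (7,9) → (φ(7),φ(9)) = (0,8) ∈ E(G2) ✓
All 21 edges of G1 map to edges of G2, and |E(G1)| = |E(G2)| = 21, so φ is a bijection on edges as well as vertices. Hence G1 ≅ G2.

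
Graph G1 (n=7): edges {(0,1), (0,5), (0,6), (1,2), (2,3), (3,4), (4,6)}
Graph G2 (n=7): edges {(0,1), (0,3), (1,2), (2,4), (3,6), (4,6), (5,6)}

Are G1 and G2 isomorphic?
Yes, isomorphic

The graphs are isomorphic.
One valid mapping φ: V(G1) → V(G2): 0→6, 1→4, 2→2, 3→1, 4→0, 5→5, 6→3

Verify φ preserves adjacency — for each edge of G1, its image is an edge of G2:
  (0,1) → (φ(0),φ(1)) = (4,6) ∈ E(G2) ✓
  (0,5) → (φ(0),φ(5)) = (5,6) ∈ E(G2) ✓
  (0,6) → (φ(0),φ(6)) = (3,6) ∈ E(G2) ✓
  (1,2) → (φ(1),φ(2)) = (2,4) ∈ E(G2) ✓
  (2,3) → (φ(2),φ(3)) = (1,2) ∈ E(G2) ✓
  (3,4) → (φ(3),φ(4)) = (0,1) ∈ E(G2) ✓
  (4,6) → (φ(4),φ(6)) = (0,3) ∈ E(G2) ✓
All 7 edges of G1 map to edges of G2, and |E(G1)| = |E(G2)| = 7, so φ is a bijection on edges as well as vertices. Hence G1 ≅ G2.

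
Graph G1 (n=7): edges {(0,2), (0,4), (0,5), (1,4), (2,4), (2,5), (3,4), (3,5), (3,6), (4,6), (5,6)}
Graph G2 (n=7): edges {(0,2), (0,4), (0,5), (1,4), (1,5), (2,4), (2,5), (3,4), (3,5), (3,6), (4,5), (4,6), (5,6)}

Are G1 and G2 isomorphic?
No, not isomorphic

The graphs are NOT isomorphic.

Counting edges: G1 has 11 edge(s); G2 has 13 edge(s).
Edge count is an isomorphism invariant (a bijection on vertices induces a bijection on edges), so differing edge counts rule out isomorphism.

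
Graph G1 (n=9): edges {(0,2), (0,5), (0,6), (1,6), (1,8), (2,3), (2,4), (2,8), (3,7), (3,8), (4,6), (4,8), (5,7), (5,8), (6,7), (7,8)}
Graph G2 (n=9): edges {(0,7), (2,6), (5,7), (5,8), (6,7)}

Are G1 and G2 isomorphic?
No, not isomorphic

The graphs are NOT isomorphic.

Connected components of G1: 1 component(s) with vertex sets [[0, 1, 2, 3, 4, 5, 6, 7, 8]], sizes [9].
Connected components of G2: 4 component(s) with vertex sets [[1], [3], [4], [0, 2, 5, 6, 7, 8]], sizes [1, 1, 1, 6].
The number of connected components (and the multiset of component sizes) is an isomorphism invariant — an isomorphism maps each component of G1 bijectively onto a component of G2. Since G1 has 1 component(s) and G2 has 4, they cannot be isomorphic.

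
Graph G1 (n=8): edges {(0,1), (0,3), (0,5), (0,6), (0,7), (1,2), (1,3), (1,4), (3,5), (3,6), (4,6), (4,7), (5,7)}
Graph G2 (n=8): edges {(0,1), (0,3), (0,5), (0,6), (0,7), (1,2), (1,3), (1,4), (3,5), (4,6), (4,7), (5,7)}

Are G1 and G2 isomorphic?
No, not isomorphic

The graphs are NOT isomorphic.

Counting edges: G1 has 13 edge(s); G2 has 12 edge(s).
Edge count is an isomorphism invariant (a bijection on vertices induces a bijection on edges), so differing edge counts rule out isomorphism.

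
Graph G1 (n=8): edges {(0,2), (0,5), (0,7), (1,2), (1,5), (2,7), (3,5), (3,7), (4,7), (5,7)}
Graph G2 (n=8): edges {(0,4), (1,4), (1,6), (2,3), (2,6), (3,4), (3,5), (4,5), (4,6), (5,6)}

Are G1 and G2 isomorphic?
Yes, isomorphic

The graphs are isomorphic.
One valid mapping φ: V(G1) → V(G2): 0→5, 1→2, 2→3, 3→1, 4→0, 5→6, 6→7, 7→4

Verify φ preserves adjacency — for each edge of G1, its image is an edge of G2:
  (0,2) → (φ(0),φ(2)) = (3,5) ∈ E(G2) ✓
  (0,5) → (φ(0),φ(5)) = (5,6) ∈ E(G2) ✓
  (0,7) → (φ(0),φ(7)) = (4,5) ∈ E(G2) ✓
  (1,2) → (φ(1),φ(2)) = (2,3) ∈ E(G2) ✓
  (1,5) → (φ(1),φ(5)) = (2,6) ∈ E(G2) ✓
  (2,7) → (φ(2),φ(7)) = (3,4) ∈ E(G2) ✓
  (3,5) → (φ(3),φ(5)) = (1,6) ∈ E(G2) ✓
  (3,7) → (φ(3),φ(7)) = (1,4) ∈ E(G2) ✓
  (4,7) → (φ(4),φ(7)) = (0,4) ∈ E(G2) ✓
  (5,7) → (φ(5),φ(7)) = (4,6) ∈ E(G2) ✓
All 10 edges of G1 map to edges of G2, and |E(G1)| = |E(G2)| = 10, so φ is a bijection on edges as well as vertices. Hence G1 ≅ G2.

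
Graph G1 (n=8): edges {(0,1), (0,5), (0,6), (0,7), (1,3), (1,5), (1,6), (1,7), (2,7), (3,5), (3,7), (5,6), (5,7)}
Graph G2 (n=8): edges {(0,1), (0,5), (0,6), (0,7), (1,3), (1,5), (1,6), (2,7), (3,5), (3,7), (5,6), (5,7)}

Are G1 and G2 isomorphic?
No, not isomorphic

The graphs are NOT isomorphic.

Counting edges: G1 has 13 edge(s); G2 has 12 edge(s).
Edge count is an isomorphism invariant (a bijection on vertices induces a bijection on edges), so differing edge counts rule out isomorphism.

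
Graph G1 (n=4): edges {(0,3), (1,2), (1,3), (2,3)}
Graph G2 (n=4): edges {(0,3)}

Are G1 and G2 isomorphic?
No, not isomorphic

The graphs are NOT isomorphic.

Counting triangles (3-cliques): G1 has 1, G2 has 0.
Triangle count is an isomorphism invariant, so differing triangle counts rule out isomorphism.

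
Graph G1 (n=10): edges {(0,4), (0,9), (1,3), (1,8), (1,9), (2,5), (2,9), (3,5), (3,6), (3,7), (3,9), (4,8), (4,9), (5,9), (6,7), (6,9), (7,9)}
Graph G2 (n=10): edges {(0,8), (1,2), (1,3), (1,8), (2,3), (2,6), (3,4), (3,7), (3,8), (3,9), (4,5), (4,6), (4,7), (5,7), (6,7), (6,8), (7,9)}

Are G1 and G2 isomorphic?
No, not isomorphic

The graphs are NOT isomorphic.

Degrees in G1: deg(0)=2, deg(1)=3, deg(2)=2, deg(3)=5, deg(4)=3, deg(5)=3, deg(6)=3, deg(7)=3, deg(8)=2, deg(9)=8.
Sorted degree sequence of G1: [8, 5, 3, 3, 3, 3, 3, 2, 2, 2].
Degrees in G2: deg(0)=1, deg(1)=3, deg(2)=3, deg(3)=6, deg(4)=4, deg(5)=2, deg(6)=4, deg(7)=5, deg(8)=4, deg(9)=2.
Sorted degree sequence of G2: [6, 5, 4, 4, 4, 3, 3, 2, 2, 1].
The (sorted) degree sequence is an isomorphism invariant, so since G1 and G2 have different degree sequences they cannot be isomorphic.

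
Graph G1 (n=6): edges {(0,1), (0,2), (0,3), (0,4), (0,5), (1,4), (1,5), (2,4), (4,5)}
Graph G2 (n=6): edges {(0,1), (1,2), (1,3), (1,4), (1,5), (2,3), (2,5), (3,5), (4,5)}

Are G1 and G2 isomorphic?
Yes, isomorphic

The graphs are isomorphic.
One valid mapping φ: V(G1) → V(G2): 0→1, 1→3, 2→4, 3→0, 4→5, 5→2

Verify φ preserves adjacency — for each edge of G1, its image is an edge of G2:
  (0,1) → (φ(0),φ(1)) = (1,3) ∈ E(G2) ✓
  (0,2) → (φ(0),φ(2)) = (1,4) ∈ E(G2) ✓
  (0,3) → (φ(0),φ(3)) = (0,1) ∈ E(G2) ✓
  (0,4) → (φ(0),φ(4)) = (1,5) ∈ E(G2) ✓
  (0,5) → (φ(0),φ(5)) = (1,2) ∈ E(G2) ✓
  (1,4) → (φ(1),φ(4)) = (3,5) ∈ E(G2) ✓
  (1,5) → (φ(1),φ(5)) = (2,3) ∈ E(G2) ✓
  (2,4) → (φ(2),φ(4)) = (4,5) ∈ E(G2) ✓
  (4,5) → (φ(4),φ(5)) = (2,5) ∈ E(G2) ✓
All 9 edges of G1 map to edges of G2, and |E(G1)| = |E(G2)| = 9, so φ is a bijection on edges as well as vertices. Hence G1 ≅ G2.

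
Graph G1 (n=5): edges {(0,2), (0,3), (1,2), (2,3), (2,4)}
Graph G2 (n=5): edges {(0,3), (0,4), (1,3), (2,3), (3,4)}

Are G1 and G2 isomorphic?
Yes, isomorphic

The graphs are isomorphic.
One valid mapping φ: V(G1) → V(G2): 0→4, 1→2, 2→3, 3→0, 4→1

Verify φ preserves adjacency — for each edge of G1, its image is an edge of G2:
  (0,2) → (φ(0),φ(2)) = (3,4) ∈ E(G2) ✓
  (0,3) → (φ(0),φ(3)) = (0,4) ∈ E(G2) ✓
  (1,2) → (φ(1),φ(2)) = (2,3) ∈ E(G2) ✓
  (2,3) → (φ(2),φ(3)) = (0,3) ∈ E(G2) ✓
  (2,4) → (φ(2),φ(4)) = (1,3) ∈ E(G2) ✓
All 5 edges of G1 map to edges of G2, and |E(G1)| = |E(G2)| = 5, so φ is a bijection on edges as well as vertices. Hence G1 ≅ G2.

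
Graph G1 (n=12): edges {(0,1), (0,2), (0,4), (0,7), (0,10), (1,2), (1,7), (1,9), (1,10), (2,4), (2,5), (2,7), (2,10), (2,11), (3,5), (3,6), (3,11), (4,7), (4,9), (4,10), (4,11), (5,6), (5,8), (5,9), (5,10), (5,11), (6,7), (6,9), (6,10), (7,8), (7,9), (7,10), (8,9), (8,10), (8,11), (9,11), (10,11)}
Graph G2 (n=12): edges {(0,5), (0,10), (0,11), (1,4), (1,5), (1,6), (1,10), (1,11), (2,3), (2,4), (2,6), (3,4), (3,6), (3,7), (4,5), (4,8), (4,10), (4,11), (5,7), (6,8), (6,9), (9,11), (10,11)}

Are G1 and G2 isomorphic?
No, not isomorphic

The graphs are NOT isomorphic.

Degrees in G1: deg(0)=5, deg(1)=5, deg(2)=7, deg(3)=3, deg(4)=6, deg(5)=7, deg(6)=5, deg(7)=8, deg(8)=5, deg(9)=7, deg(10)=9, deg(11)=7.
Sorted degree sequence of G1: [9, 8, 7, 7, 7, 7, 6, 5, 5, 5, 5, 3].
Degrees in G2: deg(0)=3, deg(1)=5, deg(2)=3, deg(3)=4, deg(4)=7, deg(5)=4, deg(6)=5, deg(7)=2, deg(8)=2, deg(9)=2, deg(10)=4, deg(11)=5.
Sorted degree sequence of G2: [7, 5, 5, 5, 4, 4, 4, 3, 3, 2, 2, 2].
The (sorted) degree sequence is an isomorphism invariant, so since G1 and G2 have different degree sequences they cannot be isomorphic.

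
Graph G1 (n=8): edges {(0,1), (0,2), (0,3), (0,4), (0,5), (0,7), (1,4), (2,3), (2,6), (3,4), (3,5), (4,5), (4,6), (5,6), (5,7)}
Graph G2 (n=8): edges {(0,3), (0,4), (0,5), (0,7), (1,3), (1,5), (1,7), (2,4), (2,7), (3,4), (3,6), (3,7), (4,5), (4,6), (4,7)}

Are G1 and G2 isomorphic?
Yes, isomorphic

The graphs are isomorphic.
One valid mapping φ: V(G1) → V(G2): 0→4, 1→2, 2→5, 3→0, 4→7, 5→3, 6→1, 7→6

Verify φ preserves adjacency — for each edge of G1, its image is an edge of G2:
  (0,1) → (φ(0),φ(1)) = (2,4) ∈ E(G2) ✓
  (0,2) → (φ(0),φ(2)) = (4,5) ∈ E(G2) ✓
  (0,3) → (φ(0),φ(3)) = (0,4) ∈ E(G2) ✓
  (0,4) → (φ(0),φ(4)) = (4,7) ∈ E(G2) ✓
  (0,5) → (φ(0),φ(5)) = (3,4) ∈ E(G2) ✓
  (0,7) → (φ(0),φ(7)) = (4,6) ∈ E(G2) ✓
  (1,4) → (φ(1),φ(4)) = (2,7) ∈ E(G2) ✓
  (2,3) → (φ(2),φ(3)) = (0,5) ∈ E(G2) ✓
  (2,6) → (φ(2),φ(6)) = (1,5) ∈ E(G2) ✓
  (3,4) → (φ(3),φ(4)) = (0,7) ∈ E(G2) ✓
  (3,5) → (φ(3),φ(5)) = (0,3) ∈ E(G2) ✓
  (4,5) → (φ(4),φ(5)) = (3,7) ∈ E(G2) ✓
  (4,6) → (φ(4),φ(6)) = (1,7) ∈ E(G2) ✓
  (5,6) → (φ(5),φ(6)) = (1,3) ∈ E(G2) ✓
  (5,7) → (φ(5),φ(7)) = (3,6) ∈ E(G2) ✓
All 15 edges of G1 map to edges of G2, and |E(G1)| = |E(G2)| = 15, so φ is a bijection on edges as well as vertices. Hence G1 ≅ G2.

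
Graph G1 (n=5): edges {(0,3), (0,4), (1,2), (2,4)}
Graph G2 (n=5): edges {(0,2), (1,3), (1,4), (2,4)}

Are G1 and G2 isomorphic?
Yes, isomorphic

The graphs are isomorphic.
One valid mapping φ: V(G1) → V(G2): 0→1, 1→0, 2→2, 3→3, 4→4

Verify φ preserves adjacency — for each edge of G1, its image is an edge of G2:
  (0,3) → (φ(0),φ(3)) = (1,3) ∈ E(G2) ✓
  (0,4) → (φ(0),φ(4)) = (1,4) ∈ E(G2) ✓
  (1,2) → (φ(1),φ(2)) = (0,2) ∈ E(G2) ✓
  (2,4) → (φ(2),φ(4)) = (2,4) ∈ E(G2) ✓
All 4 edges of G1 map to edges of G2, and |E(G1)| = |E(G2)| = 4, so φ is a bijection on edges as well as vertices. Hence G1 ≅ G2.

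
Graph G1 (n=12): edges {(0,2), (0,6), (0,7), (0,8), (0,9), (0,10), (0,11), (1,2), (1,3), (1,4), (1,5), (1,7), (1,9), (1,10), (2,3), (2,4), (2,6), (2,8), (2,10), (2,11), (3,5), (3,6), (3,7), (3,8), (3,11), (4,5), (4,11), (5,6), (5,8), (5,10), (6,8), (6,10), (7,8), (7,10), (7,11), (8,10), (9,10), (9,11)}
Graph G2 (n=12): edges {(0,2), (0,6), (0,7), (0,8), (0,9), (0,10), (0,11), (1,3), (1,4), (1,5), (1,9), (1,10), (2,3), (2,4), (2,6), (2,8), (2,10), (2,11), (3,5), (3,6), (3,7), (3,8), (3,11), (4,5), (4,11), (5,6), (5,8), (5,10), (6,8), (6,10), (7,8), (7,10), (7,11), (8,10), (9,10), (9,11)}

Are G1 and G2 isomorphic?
No, not isomorphic

The graphs are NOT isomorphic.

Counting edges: G1 has 38 edge(s); G2 has 36 edge(s).
Edge count is an isomorphism invariant (a bijection on vertices induces a bijection on edges), so differing edge counts rule out isomorphism.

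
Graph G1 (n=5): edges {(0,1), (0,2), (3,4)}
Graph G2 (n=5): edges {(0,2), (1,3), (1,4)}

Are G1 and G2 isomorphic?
Yes, isomorphic

The graphs are isomorphic.
One valid mapping φ: V(G1) → V(G2): 0→1, 1→3, 2→4, 3→2, 4→0

Verify φ preserves adjacency — for each edge of G1, its image is an edge of G2:
  (0,1) → (φ(0),φ(1)) = (1,3) ∈ E(G2) ✓
  (0,2) → (φ(0),φ(2)) = (1,4) ∈ E(G2) ✓
  (3,4) → (φ(3),φ(4)) = (0,2) ∈ E(G2) ✓
All 3 edges of G1 map to edges of G2, and |E(G1)| = |E(G2)| = 3, so φ is a bijection on edges as well as vertices. Hence G1 ≅ G2.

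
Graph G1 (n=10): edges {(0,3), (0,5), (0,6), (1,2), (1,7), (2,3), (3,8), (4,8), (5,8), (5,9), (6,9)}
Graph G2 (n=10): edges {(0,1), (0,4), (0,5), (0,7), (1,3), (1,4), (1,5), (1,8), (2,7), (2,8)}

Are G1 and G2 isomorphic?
No, not isomorphic

The graphs are NOT isomorphic.

Connected components of G1: 1 component(s) with vertex sets [[0, 1, 2, 3, 4, 5, 6, 7, 8, 9]], sizes [10].
Connected components of G2: 3 component(s) with vertex sets [[6], [9], [0, 1, 2, 3, 4, 5, 7, 8]], sizes [1, 1, 8].
The number of connected components (and the multiset of component sizes) is an isomorphism invariant — an isomorphism maps each component of G1 bijectively onto a component of G2. Since G1 has 1 component(s) and G2 has 3, they cannot be isomorphic.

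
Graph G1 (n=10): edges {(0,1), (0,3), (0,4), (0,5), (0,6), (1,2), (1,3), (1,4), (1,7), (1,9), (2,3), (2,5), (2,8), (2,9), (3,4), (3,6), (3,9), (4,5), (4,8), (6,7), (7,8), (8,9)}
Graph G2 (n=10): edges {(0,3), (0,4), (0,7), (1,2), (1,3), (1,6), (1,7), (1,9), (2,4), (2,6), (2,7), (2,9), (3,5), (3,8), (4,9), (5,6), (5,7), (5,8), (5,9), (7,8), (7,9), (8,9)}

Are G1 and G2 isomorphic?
Yes, isomorphic

The graphs are isomorphic.
One valid mapping φ: V(G1) → V(G2): 0→2, 1→7, 2→5, 3→9, 4→1, 5→6, 6→4, 7→0, 8→3, 9→8

Verify φ preserves adjacency — for each edge of G1, its image is an edge of G2:
  (0,1) → (φ(0),φ(1)) = (2,7) ∈ E(G2) ✓
  (0,3) → (φ(0),φ(3)) = (2,9) ∈ E(G2) ✓
  (0,4) → (φ(0),φ(4)) = (1,2) ∈ E(G2) ✓
  (0,5) → (φ(0),φ(5)) = (2,6) ∈ E(G2) ✓
  (0,6) → (φ(0),φ(6)) = (2,4) ∈ E(G2) ✓
  (1,2) → (φ(1),φ(2)) = (5,7) ∈ E(G2) ✓
  (1,3) → (φ(1),φ(3)) = (7,9) ∈ E(G2) ✓
  (1,4) → (φ(1),φ(4)) = (1,7) ∈ E(G2) ✓
  (1,7) → (φ(1),φ(7)) = (0,7) ∈ E(G2) ✓
  (1,9) → (φ(1),φ(9)) = (7,8) ∈ E(G2) ✓
  (2,3) → (φ(2),φ(3)) = (5,9) ∈ E(G2) ✓
  (2,5) → (φ(2),φ(5)) = (5,6) ∈ E(G2) ✓
  (2,8) → (φ(2),φ(8)) = (3,5) ∈ E(G2) ✓
  (2,9) → (φ(2),φ(9)) = (5,8) ∈ E(G2) ✓
  (3,4) → (φ(3),φ(4)) = (1,9) ∈ E(G2) ✓
  (3,6) → (φ(3),φ(6)) = (4,9) ∈ E(G2) ✓
  (3,9) → (φ(3),φ(9)) = (8,9) ∈ E(G2) ✓
  (4,5) → (φ(4),φ(5)) = (1,6) ∈ E(G2) ✓
  (4,8) → (φ(4),φ(8)) = (1,3) ∈ E(G2) ✓
  (6,7) → (φ(6),φ(7)) = (0,4) ∈ E(G2) ✓
  (7,8) → (φ(7),φ(8)) = (0,3) ∈ E(G2) ✓
  (8,9) → (φ(8),φ(9)) = (3,8) ∈ E(G2) ✓
All 22 edges of G1 map to edges of G2, and |E(G1)| = |E(G2)| = 22, so φ is a bijection on edges as well as vertices. Hence G1 ≅ G2.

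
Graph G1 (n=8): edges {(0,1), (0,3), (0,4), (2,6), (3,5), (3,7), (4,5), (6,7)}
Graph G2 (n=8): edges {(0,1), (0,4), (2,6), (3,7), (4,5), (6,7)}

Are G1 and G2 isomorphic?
No, not isomorphic

The graphs are NOT isomorphic.

Counting edges: G1 has 8 edge(s); G2 has 6 edge(s).
Edge count is an isomorphism invariant (a bijection on vertices induces a bijection on edges), so differing edge counts rule out isomorphism.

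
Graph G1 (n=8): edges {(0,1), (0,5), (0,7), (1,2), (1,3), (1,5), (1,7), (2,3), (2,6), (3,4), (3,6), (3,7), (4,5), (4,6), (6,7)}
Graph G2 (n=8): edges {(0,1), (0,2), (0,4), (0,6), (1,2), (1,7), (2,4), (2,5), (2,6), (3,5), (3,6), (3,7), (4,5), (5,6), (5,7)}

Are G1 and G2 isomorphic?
Yes, isomorphic

The graphs are isomorphic.
One valid mapping φ: V(G1) → V(G2): 0→3, 1→5, 2→4, 3→2, 4→1, 5→7, 6→0, 7→6

Verify φ preserves adjacency — for each edge of G1, its image is an edge of G2:
  (0,1) → (φ(0),φ(1)) = (3,5) ∈ E(G2) ✓
  (0,5) → (φ(0),φ(5)) = (3,7) ∈ E(G2) ✓
  (0,7) → (φ(0),φ(7)) = (3,6) ∈ E(G2) ✓
  (1,2) → (φ(1),φ(2)) = (4,5) ∈ E(G2) ✓
  (1,3) → (φ(1),φ(3)) = (2,5) ∈ E(G2) ✓
  (1,5) → (φ(1),φ(5)) = (5,7) ∈ E(G2) ✓
  (1,7) → (φ(1),φ(7)) = (5,6) ∈ E(G2) ✓
  (2,3) → (φ(2),φ(3)) = (2,4) ∈ E(G2) ✓
  (2,6) → (φ(2),φ(6)) = (0,4) ∈ E(G2) ✓
  (3,4) → (φ(3),φ(4)) = (1,2) ∈ E(G2) ✓
  (3,6) → (φ(3),φ(6)) = (0,2) ∈ E(G2) ✓
  (3,7) → (φ(3),φ(7)) = (2,6) ∈ E(G2) ✓
  (4,5) → (φ(4),φ(5)) = (1,7) ∈ E(G2) ✓
  (4,6) → (φ(4),φ(6)) = (0,1) ∈ E(G2) ✓
  (6,7) → (φ(6),φ(7)) = (0,6) ∈ E(G2) ✓
All 15 edges of G1 map to edges of G2, and |E(G1)| = |E(G2)| = 15, so φ is a bijection on edges as well as vertices. Hence G1 ≅ G2.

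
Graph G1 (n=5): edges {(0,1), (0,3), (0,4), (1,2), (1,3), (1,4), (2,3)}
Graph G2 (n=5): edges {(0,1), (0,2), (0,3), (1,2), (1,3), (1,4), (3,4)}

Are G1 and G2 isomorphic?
Yes, isomorphic

The graphs are isomorphic.
One valid mapping φ: V(G1) → V(G2): 0→0, 1→1, 2→4, 3→3, 4→2

Verify φ preserves adjacency — for each edge of G1, its image is an edge of G2:
  (0,1) → (φ(0),φ(1)) = (0,1) ∈ E(G2) ✓
  (0,3) → (φ(0),φ(3)) = (0,3) ∈ E(G2) ✓
  (0,4) → (φ(0),φ(4)) = (0,2) ∈ E(G2) ✓
  (1,2) → (φ(1),φ(2)) = (1,4) ∈ E(G2) ✓
  (1,3) → (φ(1),φ(3)) = (1,3) ∈ E(G2) ✓
  (1,4) → (φ(1),φ(4)) = (1,2) ∈ E(G2) ✓
  (2,3) → (φ(2),φ(3)) = (3,4) ∈ E(G2) ✓
All 7 edges of G1 map to edges of G2, and |E(G1)| = |E(G2)| = 7, so φ is a bijection on edges as well as vertices. Hence G1 ≅ G2.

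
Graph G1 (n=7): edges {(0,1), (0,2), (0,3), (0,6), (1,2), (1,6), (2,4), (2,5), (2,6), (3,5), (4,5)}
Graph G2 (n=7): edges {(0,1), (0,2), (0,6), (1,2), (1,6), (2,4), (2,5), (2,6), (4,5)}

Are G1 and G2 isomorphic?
No, not isomorphic

The graphs are NOT isomorphic.

Counting edges: G1 has 11 edge(s); G2 has 9 edge(s).
Edge count is an isomorphism invariant (a bijection on vertices induces a bijection on edges), so differing edge counts rule out isomorphism.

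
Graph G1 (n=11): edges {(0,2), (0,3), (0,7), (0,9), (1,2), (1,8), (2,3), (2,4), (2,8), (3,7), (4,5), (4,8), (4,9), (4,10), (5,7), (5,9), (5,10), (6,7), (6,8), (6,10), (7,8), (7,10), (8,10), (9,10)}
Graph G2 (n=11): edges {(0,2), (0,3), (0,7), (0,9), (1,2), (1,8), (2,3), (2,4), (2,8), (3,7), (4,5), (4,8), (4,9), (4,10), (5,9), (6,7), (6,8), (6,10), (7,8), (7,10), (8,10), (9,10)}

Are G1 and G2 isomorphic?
No, not isomorphic

The graphs are NOT isomorphic.

Counting edges: G1 has 24 edge(s); G2 has 22 edge(s).
Edge count is an isomorphism invariant (a bijection on vertices induces a bijection on edges), so differing edge counts rule out isomorphism.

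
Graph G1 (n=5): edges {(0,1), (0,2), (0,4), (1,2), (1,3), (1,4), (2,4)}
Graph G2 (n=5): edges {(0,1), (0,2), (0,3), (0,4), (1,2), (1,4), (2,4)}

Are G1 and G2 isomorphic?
Yes, isomorphic

The graphs are isomorphic.
One valid mapping φ: V(G1) → V(G2): 0→4, 1→0, 2→2, 3→3, 4→1

Verify φ preserves adjacency — for each edge of G1, its image is an edge of G2:
  (0,1) → (φ(0),φ(1)) = (0,4) ∈ E(G2) ✓
  (0,2) → (φ(0),φ(2)) = (2,4) ∈ E(G2) ✓
  (0,4) → (φ(0),φ(4)) = (1,4) ∈ E(G2) ✓
  (1,2) → (φ(1),φ(2)) = (0,2) ∈ E(G2) ✓
  (1,3) → (φ(1),φ(3)) = (0,3) ∈ E(G2) ✓
  (1,4) → (φ(1),φ(4)) = (0,1) ∈ E(G2) ✓
  (2,4) → (φ(2),φ(4)) = (1,2) ∈ E(G2) ✓
All 7 edges of G1 map to edges of G2, and |E(G1)| = |E(G2)| = 7, so φ is a bijection on edges as well as vertices. Hence G1 ≅ G2.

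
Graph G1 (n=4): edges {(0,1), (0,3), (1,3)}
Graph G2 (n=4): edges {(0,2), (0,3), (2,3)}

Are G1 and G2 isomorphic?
Yes, isomorphic

The graphs are isomorphic.
One valid mapping φ: V(G1) → V(G2): 0→2, 1→0, 2→1, 3→3

Verify φ preserves adjacency — for each edge of G1, its image is an edge of G2:
  (0,1) → (φ(0),φ(1)) = (0,2) ∈ E(G2) ✓
  (0,3) → (φ(0),φ(3)) = (2,3) ∈ E(G2) ✓
  (1,3) → (φ(1),φ(3)) = (0,3) ∈ E(G2) ✓
All 3 edges of G1 map to edges of G2, and |E(G1)| = |E(G2)| = 3, so φ is a bijection on edges as well as vertices. Hence G1 ≅ G2.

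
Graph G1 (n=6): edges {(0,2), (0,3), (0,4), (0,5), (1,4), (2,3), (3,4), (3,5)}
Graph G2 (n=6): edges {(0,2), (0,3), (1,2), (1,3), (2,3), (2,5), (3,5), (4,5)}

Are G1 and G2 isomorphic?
Yes, isomorphic

The graphs are isomorphic.
One valid mapping φ: V(G1) → V(G2): 0→3, 1→4, 2→0, 3→2, 4→5, 5→1

Verify φ preserves adjacency — for each edge of G1, its image is an edge of G2:
  (0,2) → (φ(0),φ(2)) = (0,3) ∈ E(G2) ✓
  (0,3) → (φ(0),φ(3)) = (2,3) ∈ E(G2) ✓
  (0,4) → (φ(0),φ(4)) = (3,5) ∈ E(G2) ✓
  (0,5) → (φ(0),φ(5)) = (1,3) ∈ E(G2) ✓
  (1,4) → (φ(1),φ(4)) = (4,5) ∈ E(G2) ✓
  (2,3) → (φ(2),φ(3)) = (0,2) ∈ E(G2) ✓
  (3,4) → (φ(3),φ(4)) = (2,5) ∈ E(G2) ✓
  (3,5) → (φ(3),φ(5)) = (1,2) ∈ E(G2) ✓
All 8 edges of G1 map to edges of G2, and |E(G1)| = |E(G2)| = 8, so φ is a bijection on edges as well as vertices. Hence G1 ≅ G2.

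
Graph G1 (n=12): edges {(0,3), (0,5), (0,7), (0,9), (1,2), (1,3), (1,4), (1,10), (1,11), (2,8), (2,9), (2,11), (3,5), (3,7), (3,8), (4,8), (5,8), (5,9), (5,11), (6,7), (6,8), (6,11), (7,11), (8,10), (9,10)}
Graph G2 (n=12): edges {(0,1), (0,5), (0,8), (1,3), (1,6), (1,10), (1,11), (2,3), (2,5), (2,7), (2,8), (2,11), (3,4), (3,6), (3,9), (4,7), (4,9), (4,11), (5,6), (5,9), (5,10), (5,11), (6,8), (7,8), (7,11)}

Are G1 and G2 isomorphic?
Yes, isomorphic

The graphs are isomorphic.
One valid mapping φ: V(G1) → V(G2): 0→7, 1→1, 2→6, 3→11, 4→10, 5→2, 6→9, 7→4, 8→5, 9→8, 10→0, 11→3

Verify φ preserves adjacency — for each edge of G1, its image is an edge of G2:
  (0,3) → (φ(0),φ(3)) = (7,11) ∈ E(G2) ✓
  (0,5) → (φ(0),φ(5)) = (2,7) ∈ E(G2) ✓
  (0,7) → (φ(0),φ(7)) = (4,7) ∈ E(G2) ✓
  (0,9) → (φ(0),φ(9)) = (7,8) ∈ E(G2) ✓
  (1,2) → (φ(1),φ(2)) = (1,6) ∈ E(G2) ✓
  (1,3) → (φ(1),φ(3)) = (1,11) ∈ E(G2) ✓
  (1,4) → (φ(1),φ(4)) = (1,10) ∈ E(G2) ✓
  (1,10) → (φ(1),φ(10)) = (0,1) ∈ E(G2) ✓
  (1,11) → (φ(1),φ(11)) = (1,3) ∈ E(G2) ✓
  (2,8) → (φ(2),φ(8)) = (5,6) ∈ E(G2) ✓
  (2,9) → (φ(2),φ(9)) = (6,8) ∈ E(G2) ✓
  (2,11) → (φ(2),φ(11)) = (3,6) ∈ E(G2) ✓
  (3,5) → (φ(3),φ(5)) = (2,11) ∈ E(G2) ✓
  (3,7) → (φ(3),φ(7)) = (4,11) ∈ E(G2) ✓
  (3,8) → (φ(3),φ(8)) = (5,11) ∈ E(G2) ✓
  (4,8) → (φ(4),φ(8)) = (5,10) ∈ E(G2) ✓
  (5,8) → (φ(5),φ(8)) = (2,5) ∈ E(G2) ✓
  (5,9) → (φ(5),φ(9)) = (2,8) ∈ E(G2) ✓
  (5,11) → (φ(5),φ(11)) = (2,3) ∈ E(G2) ✓
  (6,7) → (φ(6),φ(7)) = (4,9) ∈ E(G2) ✓
  (6,8) → (φ(6),φ(8)) = (5,9) ∈ E(G2) ✓
  (6,11) → (φ(6),φ(11)) = (3,9) ∈ E(G2) ✓
  (7,11) → (φ(7),φ(11)) = (3,4) ∈ E(G2) ✓
  (8,10) → (φ(8),φ(10)) = (0,5) ∈ E(G2) ✓
  (9,10) → (φ(9),φ(10)) = (0,8) ∈ E(G2) ✓
All 25 edges of G1 map to edges of G2, and |E(G1)| = |E(G2)| = 25, so φ is a bijection on edges as well as vertices. Hence G1 ≅ G2.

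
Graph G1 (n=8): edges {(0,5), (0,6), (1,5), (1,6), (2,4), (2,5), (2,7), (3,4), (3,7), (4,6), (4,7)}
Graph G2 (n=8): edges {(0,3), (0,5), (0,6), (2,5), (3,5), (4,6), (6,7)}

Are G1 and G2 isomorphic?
No, not isomorphic

The graphs are NOT isomorphic.

Counting triangles (3-cliques): G1 has 2, G2 has 1.
Triangle count is an isomorphism invariant, so differing triangle counts rule out isomorphism.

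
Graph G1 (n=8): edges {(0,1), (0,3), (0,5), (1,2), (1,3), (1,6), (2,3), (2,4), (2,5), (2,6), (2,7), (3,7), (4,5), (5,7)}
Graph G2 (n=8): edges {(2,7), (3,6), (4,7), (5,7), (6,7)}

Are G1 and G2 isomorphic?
No, not isomorphic

The graphs are NOT isomorphic.

Connected components of G1: 1 component(s) with vertex sets [[0, 1, 2, 3, 4, 5, 6, 7]], sizes [8].
Connected components of G2: 3 component(s) with vertex sets [[0], [1], [2, 3, 4, 5, 6, 7]], sizes [1, 1, 6].
The number of connected components (and the multiset of component sizes) is an isomorphism invariant — an isomorphism maps each component of G1 bijectively onto a component of G2. Since G1 has 1 component(s) and G2 has 3, they cannot be isomorphic.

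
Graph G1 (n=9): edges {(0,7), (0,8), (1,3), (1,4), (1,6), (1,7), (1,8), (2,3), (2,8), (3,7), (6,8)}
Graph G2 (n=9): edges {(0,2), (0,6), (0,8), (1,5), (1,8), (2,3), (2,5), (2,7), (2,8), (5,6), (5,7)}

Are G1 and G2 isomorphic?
Yes, isomorphic

The graphs are isomorphic.
One valid mapping φ: V(G1) → V(G2): 0→1, 1→2, 2→6, 3→0, 4→3, 5→4, 6→7, 7→8, 8→5

Verify φ preserves adjacency — for each edge of G1, its image is an edge of G2:
  (0,7) → (φ(0),φ(7)) = (1,8) ∈ E(G2) ✓
  (0,8) → (φ(0),φ(8)) = (1,5) ∈ E(G2) ✓
  (1,3) → (φ(1),φ(3)) = (0,2) ∈ E(G2) ✓
  (1,4) → (φ(1),φ(4)) = (2,3) ∈ E(G2) ✓
  (1,6) → (φ(1),φ(6)) = (2,7) ∈ E(G2) ✓
  (1,7) → (φ(1),φ(7)) = (2,8) ∈ E(G2) ✓
  (1,8) → (φ(1),φ(8)) = (2,5) ∈ E(G2) ✓
  (2,3) → (φ(2),φ(3)) = (0,6) ∈ E(G2) ✓
  (2,8) → (φ(2),φ(8)) = (5,6) ∈ E(G2) ✓
  (3,7) → (φ(3),φ(7)) = (0,8) ∈ E(G2) ✓
  (6,8) → (φ(6),φ(8)) = (5,7) ∈ E(G2) ✓
All 11 edges of G1 map to edges of G2, and |E(G1)| = |E(G2)| = 11, so φ is a bijection on edges as well as vertices. Hence G1 ≅ G2.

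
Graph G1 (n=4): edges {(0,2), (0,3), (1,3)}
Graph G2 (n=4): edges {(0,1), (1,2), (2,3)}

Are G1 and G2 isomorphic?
Yes, isomorphic

The graphs are isomorphic.
One valid mapping φ: V(G1) → V(G2): 0→2, 1→0, 2→3, 3→1

Verify φ preserves adjacency — for each edge of G1, its image is an edge of G2:
  (0,2) → (φ(0),φ(2)) = (2,3) ∈ E(G2) ✓
  (0,3) → (φ(0),φ(3)) = (1,2) ∈ E(G2) ✓
  (1,3) → (φ(1),φ(3)) = (0,1) ∈ E(G2) ✓
All 3 edges of G1 map to edges of G2, and |E(G1)| = |E(G2)| = 3, so φ is a bijection on edges as well as vertices. Hence G1 ≅ G2.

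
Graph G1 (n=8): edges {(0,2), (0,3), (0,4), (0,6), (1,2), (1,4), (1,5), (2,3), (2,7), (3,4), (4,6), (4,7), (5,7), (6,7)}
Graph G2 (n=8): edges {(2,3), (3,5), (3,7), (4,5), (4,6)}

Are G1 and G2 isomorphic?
No, not isomorphic

The graphs are NOT isomorphic.

Connected components of G1: 1 component(s) with vertex sets [[0, 1, 2, 3, 4, 5, 6, 7]], sizes [8].
Connected components of G2: 3 component(s) with vertex sets [[0], [1], [2, 3, 4, 5, 6, 7]], sizes [1, 1, 6].
The number of connected components (and the multiset of component sizes) is an isomorphism invariant — an isomorphism maps each component of G1 bijectively onto a component of G2. Since G1 has 1 component(s) and G2 has 3, they cannot be isomorphic.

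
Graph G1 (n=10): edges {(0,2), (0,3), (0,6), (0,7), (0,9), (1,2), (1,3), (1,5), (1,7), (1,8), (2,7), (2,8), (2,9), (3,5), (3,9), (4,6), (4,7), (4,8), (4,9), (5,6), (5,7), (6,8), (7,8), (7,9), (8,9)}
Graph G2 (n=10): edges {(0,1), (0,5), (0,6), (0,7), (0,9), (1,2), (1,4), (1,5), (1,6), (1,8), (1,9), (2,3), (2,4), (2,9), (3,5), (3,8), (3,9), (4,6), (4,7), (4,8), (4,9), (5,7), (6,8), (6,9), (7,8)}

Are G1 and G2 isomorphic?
Yes, isomorphic

The graphs are isomorphic.
One valid mapping φ: V(G1) → V(G2): 0→8, 1→0, 2→6, 3→7, 4→2, 5→5, 6→3, 7→1, 8→9, 9→4

Verify φ preserves adjacency — for each edge of G1, its image is an edge of G2:
  (0,2) → (φ(0),φ(2)) = (6,8) ∈ E(G2) ✓
  (0,3) → (φ(0),φ(3)) = (7,8) ∈ E(G2) ✓
  (0,6) → (φ(0),φ(6)) = (3,8) ∈ E(G2) ✓
  (0,7) → (φ(0),φ(7)) = (1,8) ∈ E(G2) ✓
  (0,9) → (φ(0),φ(9)) = (4,8) ∈ E(G2) ✓
  (1,2) → (φ(1),φ(2)) = (0,6) ∈ E(G2) ✓
  (1,3) → (φ(1),φ(3)) = (0,7) ∈ E(G2) ✓
  (1,5) → (φ(1),φ(5)) = (0,5) ∈ E(G2) ✓
  (1,7) → (φ(1),φ(7)) = (0,1) ∈ E(G2) ✓
  (1,8) → (φ(1),φ(8)) = (0,9) ∈ E(G2) ✓
  (2,7) → (φ(2),φ(7)) = (1,6) ∈ E(G2) ✓
  (2,8) → (φ(2),φ(8)) = (6,9) ∈ E(G2) ✓
  (2,9) → (φ(2),φ(9)) = (4,6) ∈ E(G2) ✓
  (3,5) → (φ(3),φ(5)) = (5,7) ∈ E(G2) ✓
  (3,9) → (φ(3),φ(9)) = (4,7) ∈ E(G2) ✓
  (4,6) → (φ(4),φ(6)) = (2,3) ∈ E(G2) ✓
  (4,7) → (φ(4),φ(7)) = (1,2) ∈ E(G2) ✓
  (4,8) → (φ(4),φ(8)) = (2,9) ∈ E(G2) ✓
  (4,9) → (φ(4),φ(9)) = (2,4) ∈ E(G2) ✓
  (5,6) → (φ(5),φ(6)) = (3,5) ∈ E(G2) ✓
  (5,7) → (φ(5),φ(7)) = (1,5) ∈ E(G2) ✓
  (6,8) → (φ(6),φ(8)) = (3,9) ∈ E(G2) ✓
  (7,8) → (φ(7),φ(8)) = (1,9) ∈ E(G2) ✓
  (7,9) → (φ(7),φ(9)) = (1,4) ∈ E(G2) ✓
  (8,9) → (φ(8),φ(9)) = (4,9) ∈ E(G2) ✓
All 25 edges of G1 map to edges of G2, and |E(G1)| = |E(G2)| = 25, so φ is a bijection on edges as well as vertices. Hence G1 ≅ G2.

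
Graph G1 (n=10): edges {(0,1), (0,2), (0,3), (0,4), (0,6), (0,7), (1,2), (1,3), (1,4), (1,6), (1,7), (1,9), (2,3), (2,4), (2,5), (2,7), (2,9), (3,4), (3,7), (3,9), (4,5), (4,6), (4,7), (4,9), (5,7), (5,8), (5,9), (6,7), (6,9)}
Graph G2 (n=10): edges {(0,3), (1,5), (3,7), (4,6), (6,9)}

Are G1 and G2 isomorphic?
No, not isomorphic

The graphs are NOT isomorphic.

Connected components of G1: 1 component(s) with vertex sets [[0, 1, 2, 3, 4, 5, 6, 7, 8, 9]], sizes [10].
Connected components of G2: 5 component(s) with vertex sets [[2], [8], [1, 5], [0, 3, 7], [4, 6, 9]], sizes [1, 1, 2, 3, 3].
The number of connected components (and the multiset of component sizes) is an isomorphism invariant — an isomorphism maps each component of G1 bijectively onto a component of G2. Since G1 has 1 component(s) and G2 has 5, they cannot be isomorphic.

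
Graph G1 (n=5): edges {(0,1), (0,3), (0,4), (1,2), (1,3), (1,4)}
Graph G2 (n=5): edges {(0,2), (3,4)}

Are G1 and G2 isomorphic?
No, not isomorphic

The graphs are NOT isomorphic.

Connected components of G1: 1 component(s) with vertex sets [[0, 1, 2, 3, 4]], sizes [5].
Connected components of G2: 3 component(s) with vertex sets [[1], [0, 2], [3, 4]], sizes [1, 2, 2].
The number of connected components (and the multiset of component sizes) is an isomorphism invariant — an isomorphism maps each component of G1 bijectively onto a component of G2. Since G1 has 1 component(s) and G2 has 3, they cannot be isomorphic.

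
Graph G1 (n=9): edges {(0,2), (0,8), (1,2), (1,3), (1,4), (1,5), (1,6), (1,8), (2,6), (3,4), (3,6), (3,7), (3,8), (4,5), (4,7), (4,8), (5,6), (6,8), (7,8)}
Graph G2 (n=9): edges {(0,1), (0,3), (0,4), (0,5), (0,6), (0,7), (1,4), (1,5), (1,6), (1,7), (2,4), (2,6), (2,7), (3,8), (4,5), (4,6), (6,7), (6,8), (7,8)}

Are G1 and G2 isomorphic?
Yes, isomorphic

The graphs are isomorphic.
One valid mapping φ: V(G1) → V(G2): 0→3, 1→6, 2→8, 3→1, 4→4, 5→2, 6→7, 7→5, 8→0

Verify φ preserves adjacency — for each edge of G1, its image is an edge of G2:
  (0,2) → (φ(0),φ(2)) = (3,8) ∈ E(G2) ✓
  (0,8) → (φ(0),φ(8)) = (0,3) ∈ E(G2) ✓
  (1,2) → (φ(1),φ(2)) = (6,8) ∈ E(G2) ✓
  (1,3) → (φ(1),φ(3)) = (1,6) ∈ E(G2) ✓
  (1,4) → (φ(1),φ(4)) = (4,6) ∈ E(G2) ✓
  (1,5) → (φ(1),φ(5)) = (2,6) ∈ E(G2) ✓
  (1,6) → (φ(1),φ(6)) = (6,7) ∈ E(G2) ✓
  (1,8) → (φ(1),φ(8)) = (0,6) ∈ E(G2) ✓
  (2,6) → (φ(2),φ(6)) = (7,8) ∈ E(G2) ✓
  (3,4) → (φ(3),φ(4)) = (1,4) ∈ E(G2) ✓
  (3,6) → (φ(3),φ(6)) = (1,7) ∈ E(G2) ✓
  (3,7) → (φ(3),φ(7)) = (1,5) ∈ E(G2) ✓
  (3,8) → (φ(3),φ(8)) = (0,1) ∈ E(G2) ✓
  (4,5) → (φ(4),φ(5)) = (2,4) ∈ E(G2) ✓
  (4,7) → (φ(4),φ(7)) = (4,5) ∈ E(G2) ✓
  (4,8) → (φ(4),φ(8)) = (0,4) ∈ E(G2) ✓
  (5,6) → (φ(5),φ(6)) = (2,7) ∈ E(G2) ✓
  (6,8) → (φ(6),φ(8)) = (0,7) ∈ E(G2) ✓
  (7,8) → (φ(7),φ(8)) = (0,5) ∈ E(G2) ✓
All 19 edges of G1 map to edges of G2, and |E(G1)| = |E(G2)| = 19, so φ is a bijection on edges as well as vertices. Hence G1 ≅ G2.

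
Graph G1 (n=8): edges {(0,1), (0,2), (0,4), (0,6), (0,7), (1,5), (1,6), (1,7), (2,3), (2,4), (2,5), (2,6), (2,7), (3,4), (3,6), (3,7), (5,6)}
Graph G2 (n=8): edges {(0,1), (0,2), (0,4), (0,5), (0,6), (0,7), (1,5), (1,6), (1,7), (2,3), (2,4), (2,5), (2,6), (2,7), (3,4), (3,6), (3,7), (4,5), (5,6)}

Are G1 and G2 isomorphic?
No, not isomorphic

The graphs are NOT isomorphic.

Counting edges: G1 has 17 edge(s); G2 has 19 edge(s).
Edge count is an isomorphism invariant (a bijection on vertices induces a bijection on edges), so differing edge counts rule out isomorphism.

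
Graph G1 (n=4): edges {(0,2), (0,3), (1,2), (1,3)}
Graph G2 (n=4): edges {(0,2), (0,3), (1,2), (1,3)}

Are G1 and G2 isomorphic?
Yes, isomorphic

The graphs are isomorphic.
One valid mapping φ: V(G1) → V(G2): 0→0, 1→1, 2→3, 3→2

Verify φ preserves adjacency — for each edge of G1, its image is an edge of G2:
  (0,2) → (φ(0),φ(2)) = (0,3) ∈ E(G2) ✓
  (0,3) → (φ(0),φ(3)) = (0,2) ∈ E(G2) ✓
  (1,2) → (φ(1),φ(2)) = (1,3) ∈ E(G2) ✓
  (1,3) → (φ(1),φ(3)) = (1,2) ∈ E(G2) ✓
All 4 edges of G1 map to edges of G2, and |E(G1)| = |E(G2)| = 4, so φ is a bijection on edges as well as vertices. Hence G1 ≅ G2.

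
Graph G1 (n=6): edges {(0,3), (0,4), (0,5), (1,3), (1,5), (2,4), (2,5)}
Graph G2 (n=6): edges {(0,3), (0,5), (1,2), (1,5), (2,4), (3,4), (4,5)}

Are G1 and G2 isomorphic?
Yes, isomorphic

The graphs are isomorphic.
One valid mapping φ: V(G1) → V(G2): 0→4, 1→0, 2→1, 3→3, 4→2, 5→5

Verify φ preserves adjacency — for each edge of G1, its image is an edge of G2:
  (0,3) → (φ(0),φ(3)) = (3,4) ∈ E(G2) ✓
  (0,4) → (φ(0),φ(4)) = (2,4) ∈ E(G2) ✓
  (0,5) → (φ(0),φ(5)) = (4,5) ∈ E(G2) ✓
  (1,3) → (φ(1),φ(3)) = (0,3) ∈ E(G2) ✓
  (1,5) → (φ(1),φ(5)) = (0,5) ∈ E(G2) ✓
  (2,4) → (φ(2),φ(4)) = (1,2) ∈ E(G2) ✓
  (2,5) → (φ(2),φ(5)) = (1,5) ∈ E(G2) ✓
All 7 edges of G1 map to edges of G2, and |E(G1)| = |E(G2)| = 7, so φ is a bijection on edges as well as vertices. Hence G1 ≅ G2.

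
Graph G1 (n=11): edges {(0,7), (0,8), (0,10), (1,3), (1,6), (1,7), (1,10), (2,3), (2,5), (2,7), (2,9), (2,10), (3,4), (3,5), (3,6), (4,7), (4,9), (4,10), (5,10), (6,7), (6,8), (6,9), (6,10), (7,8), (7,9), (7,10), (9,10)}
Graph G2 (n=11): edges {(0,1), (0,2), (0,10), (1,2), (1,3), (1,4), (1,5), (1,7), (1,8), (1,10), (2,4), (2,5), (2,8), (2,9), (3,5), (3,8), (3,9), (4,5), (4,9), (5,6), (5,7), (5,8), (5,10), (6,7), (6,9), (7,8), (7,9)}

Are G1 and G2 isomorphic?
Yes, isomorphic

The graphs are isomorphic.
One valid mapping φ: V(G1) → V(G2): 0→10, 1→4, 2→7, 3→9, 4→3, 5→6, 6→2, 7→1, 8→0, 9→8, 10→5

Verify φ preserves adjacency — for each edge of G1, its image is an edge of G2:
  (0,7) → (φ(0),φ(7)) = (1,10) ∈ E(G2) ✓
  (0,8) → (φ(0),φ(8)) = (0,10) ∈ E(G2) ✓
  (0,10) → (φ(0),φ(10)) = (5,10) ∈ E(G2) ✓
  (1,3) → (φ(1),φ(3)) = (4,9) ∈ E(G2) ✓
  (1,6) → (φ(1),φ(6)) = (2,4) ∈ E(G2) ✓
  (1,7) → (φ(1),φ(7)) = (1,4) ∈ E(G2) ✓
  (1,10) → (φ(1),φ(10)) = (4,5) ∈ E(G2) ✓
  (2,3) → (φ(2),φ(3)) = (7,9) ∈ E(G2) ✓
  (2,5) → (φ(2),φ(5)) = (6,7) ∈ E(G2) ✓
  (2,7) → (φ(2),φ(7)) = (1,7) ∈ E(G2) ✓
  (2,9) → (φ(2),φ(9)) = (7,8) ∈ E(G2) ✓
  (2,10) → (φ(2),φ(10)) = (5,7) ∈ E(G2) ✓
  (3,4) → (φ(3),φ(4)) = (3,9) ∈ E(G2) ✓
  (3,5) → (φ(3),φ(5)) = (6,9) ∈ E(G2) ✓
  (3,6) → (φ(3),φ(6)) = (2,9) ∈ E(G2) ✓
  (4,7) → (φ(4),φ(7)) = (1,3) ∈ E(G2) ✓
  (4,9) → (φ(4),φ(9)) = (3,8) ∈ E(G2) ✓
  (4,10) → (φ(4),φ(10)) = (3,5) ∈ E(G2) ✓
  (5,10) → (φ(5),φ(10)) = (5,6) ∈ E(G2) ✓
  (6,7) → (φ(6),φ(7)) = (1,2) ∈ E(G2) ✓
  (6,8) → (φ(6),φ(8)) = (0,2) ∈ E(G2) ✓
  (6,9) → (φ(6),φ(9)) = (2,8) ∈ E(G2) ✓
  (6,10) → (φ(6),φ(10)) = (2,5) ∈ E(G2) ✓
  (7,8) → (φ(7),φ(8)) = (0,1) ∈ E(G2) ✓
  (7,9) → (φ(7),φ(9)) = (1,8) ∈ E(G2) ✓
  (7,10) → (φ(7),φ(10)) = (1,5) ∈ E(G2) ✓
  (9,10) → (φ(9),φ(10)) = (5,8) ∈ E(G2) ✓
All 27 edges of G1 map to edges of G2, and |E(G1)| = |E(G2)| = 27, so φ is a bijection on edges as well as vertices. Hence G1 ≅ G2.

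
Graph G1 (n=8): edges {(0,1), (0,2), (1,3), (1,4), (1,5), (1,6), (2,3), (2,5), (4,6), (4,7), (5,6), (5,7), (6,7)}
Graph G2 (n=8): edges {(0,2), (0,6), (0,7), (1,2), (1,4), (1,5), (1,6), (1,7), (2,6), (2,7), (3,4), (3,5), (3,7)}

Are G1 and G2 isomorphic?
Yes, isomorphic

The graphs are isomorphic.
One valid mapping φ: V(G1) → V(G2): 0→5, 1→1, 2→3, 3→4, 4→6, 5→7, 6→2, 7→0

Verify φ preserves adjacency — for each edge of G1, its image is an edge of G2:
  (0,1) → (φ(0),φ(1)) = (1,5) ∈ E(G2) ✓
  (0,2) → (φ(0),φ(2)) = (3,5) ∈ E(G2) ✓
  (1,3) → (φ(1),φ(3)) = (1,4) ∈ E(G2) ✓
  (1,4) → (φ(1),φ(4)) = (1,6) ∈ E(G2) ✓
  (1,5) → (φ(1),φ(5)) = (1,7) ∈ E(G2) ✓
  (1,6) → (φ(1),φ(6)) = (1,2) ∈ E(G2) ✓
  (2,3) → (φ(2),φ(3)) = (3,4) ∈ E(G2) ✓
  (2,5) → (φ(2),φ(5)) = (3,7) ∈ E(G2) ✓
  (4,6) → (φ(4),φ(6)) = (2,6) ∈ E(G2) ✓
  (4,7) → (φ(4),φ(7)) = (0,6) ∈ E(G2) ✓
  (5,6) → (φ(5),φ(6)) = (2,7) ∈ E(G2) ✓
  (5,7) → (φ(5),φ(7)) = (0,7) ∈ E(G2) ✓
  (6,7) → (φ(6),φ(7)) = (0,2) ∈ E(G2) ✓
All 13 edges of G1 map to edges of G2, and |E(G1)| = |E(G2)| = 13, so φ is a bijection on edges as well as vertices. Hence G1 ≅ G2.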